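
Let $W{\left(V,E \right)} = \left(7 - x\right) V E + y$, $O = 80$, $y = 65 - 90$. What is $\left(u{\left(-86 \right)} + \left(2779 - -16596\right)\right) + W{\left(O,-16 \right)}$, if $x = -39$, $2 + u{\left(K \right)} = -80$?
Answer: $-39612$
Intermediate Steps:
$u{\left(K \right)} = -82$ ($u{\left(K \right)} = -2 - 80 = -82$)
$y = -25$
$W{\left(V,E \right)} = -25 + 46 E V$ ($W{\left(V,E \right)} = \left(7 - -39\right) V E - 25 = \left(7 + 39\right) V E - 25 = 46 V E - 25 = 46 E V - 25 = -25 + 46 E V$)
$\left(u{\left(-86 \right)} + \left(2779 - -16596\right)\right) + W{\left(O,-16 \right)} = \left(-82 + \left(2779 - -16596\right)\right) + \left(-25 + 46 \left(-16\right) 80\right) = \left(-82 + \left(2779 + 16596\right)\right) - 58905 = \left(-82 + 19375\right) - 58905 = 19293 - 58905 = -39612$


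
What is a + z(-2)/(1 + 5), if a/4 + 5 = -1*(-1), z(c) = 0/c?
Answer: -16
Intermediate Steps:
z(c) = 0
a = -16 (a = -20 + 4*(-1*(-1)) = -20 + 4*1 = -20 + 4 = -16)
a + z(-2)/(1 + 5) = -16 + 0/(1 + 5) = -16 + 0/6 = -16 + (1/6)*0 = -16 + 0 = -16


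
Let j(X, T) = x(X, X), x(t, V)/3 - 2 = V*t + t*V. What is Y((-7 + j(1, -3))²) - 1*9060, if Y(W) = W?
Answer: -9035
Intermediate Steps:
x(t, V) = 6 + 6*V*t (x(t, V) = 6 + 3*(V*t + t*V) = 6 + 3*(V*t + V*t) = 6 + 3*(2*V*t) = 6 + 6*V*t)
j(X, T) = 6 + 6*X² (j(X, T) = 6 + 6*X*X = 6 + 6*X²)
Y((-7 + j(1, -3))²) - 1*9060 = (-7 + (6 + 6*1²))² - 1*9060 = (-7 + (6 + 6*1))² - 9060 = (-7 + (6 + 6))² - 9060 = (-7 + 12)² - 9060 = 5² - 9060 = 25 - 9060 = -9035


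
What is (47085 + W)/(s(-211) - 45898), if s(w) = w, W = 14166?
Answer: -61251/46109 ≈ -1.3284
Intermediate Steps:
(47085 + W)/(s(-211) - 45898) = (47085 + 14166)/(-211 - 45898) = 61251/(-46109) = 61251*(-1/46109) = -61251/46109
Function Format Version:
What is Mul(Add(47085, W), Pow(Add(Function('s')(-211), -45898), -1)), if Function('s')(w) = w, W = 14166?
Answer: Rational(-61251, 46109) ≈ -1.3284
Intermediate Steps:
Mul(Add(47085, W), Pow(Add(Function('s')(-211), -45898), -1)) = Mul(Add(47085, 14166), Pow(Add(-211, -45898), -1)) = Mul(61251, Pow(-46109, -1)) = Mul(61251, Rational(-1, 46109)) = Rational(-61251, 46109)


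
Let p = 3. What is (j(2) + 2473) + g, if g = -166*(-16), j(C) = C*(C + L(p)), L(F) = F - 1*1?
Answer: 5137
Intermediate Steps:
L(F) = -1 + F (L(F) = F - 1 = -1 + F)
j(C) = C*(2 + C) (j(C) = C*(C + (-1 + 3)) = C*(C + 2) = C*(2 + C))
g = 2656
(j(2) + 2473) + g = (2*(2 + 2) + 2473) + 2656 = (2*4 + 2473) + 2656 = (8 + 2473) + 2656 = 2481 + 2656 = 5137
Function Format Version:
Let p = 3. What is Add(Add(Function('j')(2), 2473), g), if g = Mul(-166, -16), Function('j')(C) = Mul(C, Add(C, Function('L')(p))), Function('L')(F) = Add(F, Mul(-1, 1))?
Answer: 5137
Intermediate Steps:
Function('L')(F) = Add(-1, F) (Function('L')(F) = Add(F, -1) = Add(-1, F))
Function('j')(C) = Mul(C, Add(2, C)) (Function('j')(C) = Mul(C, Add(C, Add(-1, 3))) = Mul(C, Add(C, 2)) = Mul(C, Add(2, C)))
g = 2656
Add(Add(Function('j')(2), 2473), g) = Add(Add(Mul(2, Add(2, 2)), 2473), 2656) = Add(Add(Mul(2, 4), 2473), 2656) = Add(Add(8, 2473), 2656) = Add(2481, 2656) = 5137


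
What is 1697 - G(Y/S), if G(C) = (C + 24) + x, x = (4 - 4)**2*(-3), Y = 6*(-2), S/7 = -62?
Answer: 363035/217 ≈ 1673.0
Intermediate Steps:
S = -434 (S = 7*(-62) = -434)
Y = -12
x = 0 (x = 0**2*(-3) = 0*(-3) = 0)
G(C) = 24 + C (G(C) = (C + 24) + 0 = (24 + C) + 0 = 24 + C)
1697 - G(Y/S) = 1697 - (24 - 12/(-434)) = 1697 - (24 - 12*(-1/434)) = 1697 - (24 + 6/217) = 1697 - 1*5214/217 = 1697 - 5214/217 = 363035/217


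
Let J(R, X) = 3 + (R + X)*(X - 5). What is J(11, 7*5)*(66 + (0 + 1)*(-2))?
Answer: 88512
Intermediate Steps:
J(R, X) = 3 + (-5 + X)*(R + X) (J(R, X) = 3 + (R + X)*(-5 + X) = 3 + (-5 + X)*(R + X))
J(11, 7*5)*(66 + (0 + 1)*(-2)) = (3 + (7*5)**2 - 5*11 - 35*5 + 11*(7*5))*(66 + (0 + 1)*(-2)) = (3 + 35**2 - 55 - 5*35 + 11*35)*(66 + 1*(-2)) = (3 + 1225 - 55 - 175 + 385)*(66 - 2) = 1383*64 = 88512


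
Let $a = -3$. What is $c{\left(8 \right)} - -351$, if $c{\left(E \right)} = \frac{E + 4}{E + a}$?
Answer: $\frac{1767}{5} \approx 353.4$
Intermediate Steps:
$c{\left(E \right)} = \frac{4 + E}{-3 + E}$ ($c{\left(E \right)} = \frac{E + 4}{E - 3} = \frac{4 + E}{-3 + E}$)
$c{\left(8 \right)} - -351 = \frac{4 + 8}{-3 + 8} - -351 = \frac{1}{5} \cdot 12 + 351 = \frac{12}{5} + 351 = \frac{1767}{5}$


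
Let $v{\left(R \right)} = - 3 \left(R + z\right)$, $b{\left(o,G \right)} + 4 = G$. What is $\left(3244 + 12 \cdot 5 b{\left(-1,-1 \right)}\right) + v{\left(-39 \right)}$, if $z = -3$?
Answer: $3070$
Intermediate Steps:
$b{\left(o,G \right)} = -4 + G$
$v{\left(R \right)} = 9 - 3 R$ ($v{\left(R \right)} = - 3 \left(R - 3\right) = - 3 \left(-3 + R\right) = 9 - 3 R$)
$\left(3244 + 12 \cdot 5 b{\left(-1,-1 \right)}\right) + v{\left(-39 \right)} = \left(3244 + 12 \cdot 5 \left(-4 - 1\right)\right) + \left(9 - -117\right) = \left(3244 + 60 \left(-5\right)\right) + \left(9 + 117\right) = \left(3244 - 300\right) + 126 = 2944 + 126 = 3070$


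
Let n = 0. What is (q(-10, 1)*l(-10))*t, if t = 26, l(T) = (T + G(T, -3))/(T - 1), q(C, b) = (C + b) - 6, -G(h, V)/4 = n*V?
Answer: -3900/11 ≈ -354.55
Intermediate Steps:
G(h, V) = 0 (G(h, V) = -0*V = -4*0 = 0)
q(C, b) = -6 + C + b
l(T) = T/(-1 + T) (l(T) = (T + 0)/(T - 1) = T/(-1 + T))
(q(-10, 1)*l(-10))*t = ((-6 - 10 + 1)*(-10/(-1 - 10)))*26 = -(-150)/(-11)*26 = -(-150)*(-1)/11*26 = -15*10/11*26 = -150/11*26 = -3900/11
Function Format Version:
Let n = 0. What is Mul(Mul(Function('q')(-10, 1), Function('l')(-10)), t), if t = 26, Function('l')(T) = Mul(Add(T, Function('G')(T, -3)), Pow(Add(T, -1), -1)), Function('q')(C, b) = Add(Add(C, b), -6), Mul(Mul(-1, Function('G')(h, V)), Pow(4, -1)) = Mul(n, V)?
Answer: Rational(-3900, 11) ≈ -354.55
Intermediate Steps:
Function('G')(h, V) = 0 (Function('G')(h, V) = Mul(-4, Mul(0, V)) = Mul(-4, 0) = 0)
Function('q')(C, b) = Add(-6, C, b)
Function('l')(T) = Mul(T, Pow(Add(-1, T), -1)) (Function('l')(T) = Mul(Add(T, 0), Pow(Add(T, -1), -1)) = Mul(T, Pow(Add(-1, T), -1)))
Mul(Mul(Function('q')(-10, 1), Function('l')(-10)), t) = Mul(Mul(Add(-6, -10, 1), Mul(-10, Pow(Add(-1, -10), -1))), 26) = Mul(Mul(-15, Mul(-10, Pow(-11, -1))), 26) = Mul(Mul(-15, Mul(-10, Rational(-1, 11))), 26) = Mul(Mul(-15, Rational(10, 11)), 26) = Mul(Rational(-150, 11), 26) = Rational(-3900, 11)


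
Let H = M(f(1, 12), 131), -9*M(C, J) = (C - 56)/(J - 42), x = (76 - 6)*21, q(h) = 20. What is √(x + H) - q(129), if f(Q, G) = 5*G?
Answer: -20 + √104794474/267 ≈ 18.341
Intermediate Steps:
x = 1470 (x = 70*21 = 1470)
M(C, J) = -(-56 + C)/(9*(-42 + J)) (M(C, J) = -(C - 56)/(9*(J - 42)) = -(-56 + C)/(9*(-42 + J)))
H = -4/801 (H = (56 - 5*12)/(9*(-42 + 131)) = (⅑)*(56 - 1*60)/89 = (⅑)*(1/89)*(56 - 60) = (⅑)*(1/89)*(-4) = -4/801 ≈ -0.0049938)
√(x + H) - q(129) = √(1470 - 4/801) - 1*20 = √(1177466/801) - 20 = √104794474/267 - 20 = -20 + √104794474/267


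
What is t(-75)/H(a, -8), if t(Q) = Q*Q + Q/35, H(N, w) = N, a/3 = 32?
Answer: 410/7 ≈ 58.571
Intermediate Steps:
a = 96 (a = 3*32 = 96)
t(Q) = Q² + Q/35 (t(Q) = Q² + Q*(1/35) = Q² + Q/35)
t(-75)/H(a, -8) = -75*(1/35 - 75)/96 = -75*(-2624/35)*(1/96) = (39360/7)*(1/96) = 410/7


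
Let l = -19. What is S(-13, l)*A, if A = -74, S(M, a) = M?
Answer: 962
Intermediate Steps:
S(-13, l)*A = -13*(-74) = 962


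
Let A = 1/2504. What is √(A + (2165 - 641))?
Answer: √2388876722/1252 ≈ 39.038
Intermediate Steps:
A = 1/2504 ≈ 0.00039936
√(A + (2165 - 641)) = √(1/2504 + (2165 - 641)) = √(1/2504 + 1524) = √(3816097/2504) = √2388876722/1252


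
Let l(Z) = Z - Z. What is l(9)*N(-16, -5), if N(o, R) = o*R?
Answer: 0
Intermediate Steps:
l(Z) = 0
N(o, R) = R*o
l(9)*N(-16, -5) = 0*(-5*(-16)) = 0*80 = 0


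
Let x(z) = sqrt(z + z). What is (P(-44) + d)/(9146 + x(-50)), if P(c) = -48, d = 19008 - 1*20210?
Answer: -2858125/20912354 + 3125*I/20912354 ≈ -0.13667 + 0.00014943*I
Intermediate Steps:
x(z) = sqrt(2)*sqrt(z) (x(z) = sqrt(2*z) = sqrt(2)*sqrt(z))
d = -1202 (d = 19008 - 20210 = -1202)
(P(-44) + d)/(9146 + x(-50)) = (-48 - 1202)/(9146 + sqrt(2)*sqrt(-50)) = -1250/(9146 + sqrt(2)*(5*I*sqrt(2))) = -1250*(9146 - 10*I)/83649416 = -625*(9146 - 10*I)/41824708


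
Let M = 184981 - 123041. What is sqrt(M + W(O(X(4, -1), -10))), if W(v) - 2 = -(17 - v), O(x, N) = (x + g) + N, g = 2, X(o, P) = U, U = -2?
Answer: sqrt(61915) ≈ 248.83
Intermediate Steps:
X(o, P) = -2
O(x, N) = 2 + N + x (O(x, N) = (x + 2) + N = (2 + x) + N = 2 + N + x)
W(v) = -15 + v (W(v) = 2 - (17 - v) = 2 + (-17 + v) = -15 + v)
M = 61940
sqrt(M + W(O(X(4, -1), -10))) = sqrt(61940 + (-15 + (2 - 10 - 2))) = sqrt(61940 + (-15 - 10)) = sqrt(61940 - 25) = sqrt(61915)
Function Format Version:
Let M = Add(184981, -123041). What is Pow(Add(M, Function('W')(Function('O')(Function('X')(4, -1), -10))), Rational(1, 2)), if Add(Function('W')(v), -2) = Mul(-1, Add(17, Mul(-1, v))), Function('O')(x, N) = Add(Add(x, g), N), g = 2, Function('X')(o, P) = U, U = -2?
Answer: Pow(61915, Rational(1, 2)) ≈ 248.83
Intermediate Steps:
Function('X')(o, P) = -2
Function('O')(x, N) = Add(2, N, x) (Function('O')(x, N) = Add(Add(x, 2), N) = Add(Add(2, x), N) = Add(2, N, x))
Function('W')(v) = Add(-15, v) (Function('W')(v) = Add(2, Mul(-1, Add(17, Mul(-1, v)))) = Add(2, Add(-17, v)) = Add(-15, v))
M = 61940
Pow(Add(M, Function('W')(Function('O')(Function('X')(4, -1), -10))), Rational(1, 2)) = Pow(Add(61940, Add(-15, Add(2, -10, -2))), Rational(1, 2)) = Pow(Add(61940, Add(-15, -10)), Rational(1, 2)) = Pow(Add(61940, -25), Rational(1, 2)) = Pow(61915, Rational(1, 2))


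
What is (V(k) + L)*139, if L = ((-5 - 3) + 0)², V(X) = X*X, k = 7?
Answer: 15707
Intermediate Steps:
V(X) = X²
L = 64 (L = (-8 + 0)² = (-8)² = 64)
(V(k) + L)*139 = (7² + 64)*139 = (49 + 64)*139 = 113*139 = 15707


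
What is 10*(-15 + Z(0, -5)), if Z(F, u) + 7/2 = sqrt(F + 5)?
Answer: -185 + 10*sqrt(5) ≈ -162.64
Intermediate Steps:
Z(F, u) = -7/2 + sqrt(5 + F) (Z(F, u) = -7/2 + sqrt(F + 5) = -7/2 + sqrt(5 + F))
10*(-15 + Z(0, -5)) = 10*(-15 + (-7/2 + sqrt(5 + 0))) = 10*(-15 + (-7/2 + sqrt(5))) = 10*(-37/2 + sqrt(5)) = -185 + 10*sqrt(5)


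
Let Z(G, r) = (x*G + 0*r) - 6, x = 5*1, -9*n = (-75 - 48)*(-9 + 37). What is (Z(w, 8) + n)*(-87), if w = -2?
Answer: -31900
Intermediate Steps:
n = 1148/3 (n = -(-75 - 48)*(-9 + 37)/9 = -(-41)*28/3 = -⅑*(-3444) = 1148/3 ≈ 382.67)
x = 5
Z(G, r) = -6 + 5*G (Z(G, r) = (5*G + 0*r) - 6 = (5*G + 0) - 6 = 5*G - 6 = -6 + 5*G)
(Z(w, 8) + n)*(-87) = ((-6 + 5*(-2)) + 1148/3)*(-87) = ((-6 - 10) + 1148/3)*(-87) = (-16 + 1148/3)*(-87) = (1100/3)*(-87) = -31900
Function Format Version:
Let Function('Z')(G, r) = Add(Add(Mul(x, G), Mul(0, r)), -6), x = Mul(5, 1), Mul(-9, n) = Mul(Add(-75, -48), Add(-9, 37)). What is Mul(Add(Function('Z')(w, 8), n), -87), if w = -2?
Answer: -31900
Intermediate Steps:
n = Rational(1148, 3) (n = Mul(Rational(-1, 9), Mul(Add(-75, -48), Add(-9, 37))) = Mul(Rational(-1, 9), Mul(-123, 28)) = Mul(Rational(-1, 9), -3444) = Rational(1148, 3) ≈ 382.67)
x = 5
Function('Z')(G, r) = Add(-6, Mul(5, G)) (Function('Z')(G, r) = Add(Add(Mul(5, G), Mul(0, r)), -6) = Add(Add(Mul(5, G), 0), -6) = Add(Mul(5, G), -6) = Add(-6, Mul(5, G)))
Mul(Add(Function('Z')(w, 8), n), -87) = Mul(Add(Add(-6, Mul(5, -2)), Rational(1148, 3)), -87) = Mul(Add(Add(-6, -10), Rational(1148, 3)), -87) = Mul(Add(-16, Rational(1148, 3)), -87) = Mul(Rational(1100, 3), -87) = -31900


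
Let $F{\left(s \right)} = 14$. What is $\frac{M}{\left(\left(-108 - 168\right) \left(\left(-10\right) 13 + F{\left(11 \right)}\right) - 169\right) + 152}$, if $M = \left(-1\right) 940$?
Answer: $- \frac{940}{31999} \approx -0.029376$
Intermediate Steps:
$M = -940$
$\frac{M}{\left(\left(-108 - 168\right) \left(\left(-10\right) 13 + F{\left(11 \right)}\right) - 169\right) + 152} = - \frac{940}{\left(\left(-108 - 168\right) \left(\left(-10\right) 13 + 14\right) - 169\right) + 152} = - \frac{940}{\left(- 276 \left(-130 + 14\right) - 169\right) + 152} = - \frac{940}{\left(\left(-276\right) \left(-116\right) - 169\right) + 152} = - \frac{940}{\left(32016 - 169\right) + 152} = - \frac{940}{31847 + 152} = - \frac{940}{31999}$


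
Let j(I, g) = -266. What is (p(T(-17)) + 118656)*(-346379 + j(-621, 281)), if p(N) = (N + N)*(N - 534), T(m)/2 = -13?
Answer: -51225811520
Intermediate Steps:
T(m) = -26 (T(m) = 2*(-13) = -26)
p(N) = 2*N*(-534 + N) (p(N) = (2*N)*(-534 + N) = 2*N*(-534 + N))
(p(T(-17)) + 118656)*(-346379 + j(-621, 281)) = (2*(-26)*(-534 - 26) + 118656)*(-346379 - 266) = (2*(-26)*(-560) + 118656)*(-346645) = (29120 + 118656)*(-346645) = 147776*(-346645) = -51225811520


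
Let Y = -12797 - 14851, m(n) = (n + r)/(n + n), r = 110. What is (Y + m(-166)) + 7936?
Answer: -1636082/83 ≈ -19712.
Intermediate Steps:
m(n) = (110 + n)/(2*n) (m(n) = (n + 110)/(n + n) = (110 + n)/((2*n)) = (110 + n)*(1/(2*n)) = (110 + n)/(2*n))
Y = -27648
(Y + m(-166)) + 7936 = (-27648 + (1/2)*(110 - 166)/(-166)) + 7936 = (-27648 + (1/2)*(-1/166)*(-56)) + 7936 = (-27648 + 14/83) + 7936 = -2294770/83 + 7936 = -1636082/83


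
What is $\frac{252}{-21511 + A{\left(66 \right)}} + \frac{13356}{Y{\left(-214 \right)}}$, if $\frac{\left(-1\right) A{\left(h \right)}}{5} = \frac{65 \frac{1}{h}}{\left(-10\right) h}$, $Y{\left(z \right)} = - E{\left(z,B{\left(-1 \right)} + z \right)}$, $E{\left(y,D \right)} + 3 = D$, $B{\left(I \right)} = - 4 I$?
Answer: $\frac{834165695580}{13305667457} \approx 62.693$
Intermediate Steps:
$E{\left(y,D \right)} = -3 + D$
$Y{\left(z \right)} = -1 - z$ ($Y{\left(z \right)} = - (-3 + \left(\left(-4\right) \left(-1\right) + z\right)) = - (-3 + \left(4 + z\right)) = - (1 + z) = -1 - z$)
$A{\left(h \right)} = \frac{65}{2 h^{2}}$ ($A{\left(h \right)} = - 5 \frac{65 \frac{1}{h}}{\left(-10\right) h} = - 5 \frac{65}{h} \left(- \frac{1}{10 h}\right) = - 5 \left(- \frac{13}{2 h^{2}}\right) = \frac{65}{2 h^{2}}$)
$\frac{252}{-21511 + A{\left(66 \right)}} + \frac{13356}{Y{\left(-214 \right)}} = \frac{252}{-21511 + \frac{65}{2 \cdot 4356}} + \frac{13356}{-1 - -214} = \frac{252}{-21511 + \frac{65}{2} \cdot \frac{1}{4356}} + \frac{13356}{-1 + 214} = \frac{252}{-21511 + \frac{65}{8712}} + \frac{13356}{213} = \frac{252}{- \frac{187403767}{8712}} + 13356 \cdot \frac{1}{213} = 252 \left(- \frac{8712}{187403767}\right) + \frac{4452}{71} = - \frac{2195424}{187403767} + \frac{4452}{71} = \frac{834165695580}{13305667457}$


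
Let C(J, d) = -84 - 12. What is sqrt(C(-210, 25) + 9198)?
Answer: sqrt(9102) ≈ 95.404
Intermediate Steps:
C(J, d) = -96
sqrt(C(-210, 25) + 9198) = sqrt(-96 + 9198) = sqrt(9102)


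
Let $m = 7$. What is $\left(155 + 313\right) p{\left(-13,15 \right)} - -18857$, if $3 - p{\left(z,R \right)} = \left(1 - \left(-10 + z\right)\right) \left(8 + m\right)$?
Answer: $-148219$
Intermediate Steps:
$p{\left(z,R \right)} = -162 + 15 z$ ($p{\left(z,R \right)} = 3 - \left(1 - \left(-10 + z\right)\right) \left(8 + 7\right) = 3 - \left(11 - z\right) 15 = 3 - \left(165 - 15 z\right) = 3 + \left(-165 + 15 z\right) = -162 + 15 z$)
$\left(155 + 313\right) p{\left(-13,15 \right)} - -18857 = \left(155 + 313\right) \left(-162 + 15 \left(-13\right)\right) - -18857 = 468 \left(-162 - 195\right) + 18857 = 468 \left(-357\right) + 18857 = -167076 + 18857 = -148219$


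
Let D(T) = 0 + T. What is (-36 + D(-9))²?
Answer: 2025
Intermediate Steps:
D(T) = T
(-36 + D(-9))² = (-36 - 9)² = (-45)² = 2025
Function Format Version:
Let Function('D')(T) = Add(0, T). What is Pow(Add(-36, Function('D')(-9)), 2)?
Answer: 2025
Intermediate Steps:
Function('D')(T) = T
Pow(Add(-36, Function('D')(-9)), 2) = Pow(Add(-36, -9), 2) = Pow(-45, 2) = 2025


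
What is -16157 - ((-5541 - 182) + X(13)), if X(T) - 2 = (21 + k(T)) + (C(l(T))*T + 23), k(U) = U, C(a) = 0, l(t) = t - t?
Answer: -10493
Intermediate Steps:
l(t) = 0
X(T) = 46 + T (X(T) = 2 + ((21 + T) + (0*T + 23)) = 2 + ((21 + T) + (0 + 23)) = 2 + ((21 + T) + 23) = 2 + (44 + T) = 46 + T)
-16157 - ((-5541 - 182) + X(13)) = -16157 - ((-5541 - 182) + (46 + 13)) = -16157 - (-5723 + 59) = -16157 - 1*(-5664) = -16157 + 5664 = -10493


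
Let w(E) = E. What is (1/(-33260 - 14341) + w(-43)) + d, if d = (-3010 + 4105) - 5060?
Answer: -190784809/47601 ≈ -4008.0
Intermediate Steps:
d = -3965 (d = 1095 - 5060 = -3965)
(1/(-33260 - 14341) + w(-43)) + d = (1/(-33260 - 14341) - 43) - 3965 = (1/(-47601) - 43) - 3965 = (-1/47601 - 43) - 3965 = -2046844/47601 - 3965 = -190784809/47601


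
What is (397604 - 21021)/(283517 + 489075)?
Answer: 376583/772592 ≈ 0.48743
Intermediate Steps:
(397604 - 21021)/(283517 + 489075) = 376583/772592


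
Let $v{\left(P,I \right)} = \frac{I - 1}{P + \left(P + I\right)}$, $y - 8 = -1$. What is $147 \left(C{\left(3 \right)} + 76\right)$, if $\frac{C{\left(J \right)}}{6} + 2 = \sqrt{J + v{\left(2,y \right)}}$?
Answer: $9408 + \frac{882 \sqrt{429}}{11} \approx 11069.0$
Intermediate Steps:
$y = 7$ ($y = 8 - 1 = 7$)
$v{\left(P,I \right)} = \frac{-1 + I}{I + 2 P}$ ($v{\left(P,I \right)} = \frac{-1 + I}{P + \left(I + P\right)} = \frac{-1 + I}{I + 2 P}$)
$C{\left(J \right)} = -12 + 6 \sqrt{\frac{6}{11} + J}$ ($C{\left(J \right)} = -12 + 6 \sqrt{J + \frac{-1 + 7}{7 + 2 \cdot 2}} = -12 + 6 \sqrt{J + \frac{1}{7 + 4} \cdot 6} = -12 + 6 \sqrt{J + \frac{1}{11} \cdot 6} = -12 + 6 \sqrt{J + \frac{6}{11}} = -12 + 6 \sqrt{\frac{6}{11} + J}$)
$147 \left(C{\left(3 \right)} + 76\right) = 147 \left(\left(-12 + \frac{6 \sqrt{66 + 121 \cdot 3}}{11}\right) + 76\right) = 147 \left(\left(-12 + \frac{6 \sqrt{66 + 363}}{11}\right) + 76\right) = 147 \left(\left(-12 + \frac{6 \sqrt{429}}{11}\right) + 76\right) = 147 \left(64 + \frac{6 \sqrt{429}}{11}\right) = 9408 + \frac{882 \sqrt{429}}{11}$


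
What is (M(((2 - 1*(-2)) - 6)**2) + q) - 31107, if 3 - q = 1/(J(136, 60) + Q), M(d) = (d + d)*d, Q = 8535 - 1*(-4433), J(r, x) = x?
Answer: -404806017/13028 ≈ -31072.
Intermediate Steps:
Q = 12968 (Q = 8535 + 4433 = 12968)
M(d) = 2*d**2 (M(d) = (2*d)*d = 2*d**2)
q = 39083/13028 (q = 3 - 1/(60 + 12968) = 3 - 1/13028 = 39083/13028 ≈ 2.9999)
(M(((2 - 1*(-2)) - 6)**2) + q) - 31107 = (2*(((2 - 1*(-2)) - 6)**2)**2 + 39083/13028) - 31107 = (2*(((2 + 2) - 6)**2)**2 + 39083/13028) - 31107 = (2*((4 - 6)**2)**2 + 39083/13028) - 31107 = (2*((-2)**2)**2 + 39083/13028) - 31107 = (2*4**2 + 39083/13028) - 31107 = (2*16 + 39083/13028) - 31107 = (32 + 39083/13028) - 31107 = 455979/13028 - 31107 = -404806017/13028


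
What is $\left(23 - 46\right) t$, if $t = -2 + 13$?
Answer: $-253$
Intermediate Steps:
$t = 11$
$\left(23 - 46\right) t = \left(23 - 46\right) 11 = \left(-23\right) 11 = -253$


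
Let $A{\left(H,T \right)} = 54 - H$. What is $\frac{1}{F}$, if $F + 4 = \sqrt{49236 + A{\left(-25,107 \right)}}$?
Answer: $\frac{4}{49299} + \frac{\sqrt{49315}}{49299} \approx 0.0045857$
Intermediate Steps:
$F = -4 + \sqrt{49315}$ ($F = -4 + \sqrt{49236 + \left(54 - -25\right)} = -4 + \sqrt{49236 + \left(54 + 25\right)} = -4 + \sqrt{49236 + 79} = -4 + \sqrt{49315} \approx 218.07$)
$\frac{1}{F} = \frac{1}{-4 + \sqrt{49315}}$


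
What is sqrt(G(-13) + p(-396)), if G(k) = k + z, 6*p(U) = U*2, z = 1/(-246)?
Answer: I*sqrt(8775066)/246 ≈ 12.042*I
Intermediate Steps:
z = -1/246 ≈ -0.0040650
p(U) = U/3 (p(U) = (U*2)/6 = (2*U)/6 = U/3)
G(k) = -1/246 + k (G(k) = k - 1/246 = -1/246 + k)
sqrt(G(-13) + p(-396)) = sqrt((-1/246 - 13) + (1/3)*(-396)) = sqrt(-3199/246 - 132) = sqrt(-35671/246) = I*sqrt(8775066)/246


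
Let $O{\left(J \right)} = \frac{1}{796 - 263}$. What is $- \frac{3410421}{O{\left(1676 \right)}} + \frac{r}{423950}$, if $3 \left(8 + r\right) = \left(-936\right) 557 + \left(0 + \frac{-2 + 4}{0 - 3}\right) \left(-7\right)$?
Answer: $- \frac{3467866387887632}{1907775} \approx -1.8178 \cdot 10^{9}$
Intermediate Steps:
$O{\left(J \right)} = \frac{1}{533}$
$r = - \frac{1564114}{9}$ ($r = -8 + \frac{\left(-936\right) 557 + \left(0 + \frac{-2 + 4}{0 - 3}\right) \left(-7\right)}{3} = -8 + \frac{-521352 + \left(0 + \frac{2}{-3}\right) \left(-7\right)}{3} = -8 + \frac{-521352 + \left(0 + 2 \left(- \frac{1}{3}\right)\right) \left(-7\right)}{3} = -8 + \frac{-521352 + \left(0 - \frac{2}{3}\right) \left(-7\right)}{3} = -8 + \frac{-521352 - - \frac{14}{3}}{3} = -8 + \frac{-521352 + \frac{14}{3}}{3} = -8 + \frac{1}{3} \left(- \frac{1564042}{3}\right) = -8 - \frac{1564042}{9} = - \frac{1564114}{9} \approx -1.7379 \cdot 10^{5}$)
$- \frac{3410421}{O{\left(1676 \right)}} + \frac{r}{423950} = - 3410421 \frac{1}{\frac{1}{533}} - \frac{1564114}{9 \cdot 423950} = \left(-3410421\right) 533 - \frac{782057}{1907775} = -1817754393 - \frac{782057}{1907775} = - \frac{3467866387887632}{1907775}$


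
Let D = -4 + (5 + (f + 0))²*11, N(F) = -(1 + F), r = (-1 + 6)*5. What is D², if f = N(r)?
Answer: 23493409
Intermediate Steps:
r = 25 (r = 5*5 = 25)
N(F) = -1 - F
f = -26 (f = -1 - 1*25 = -1 - 25 = -26)
D = 4847 (D = -4 + (5 + (-26 + 0))²*11 = -4 + (5 - 26)²*11 = -4 + (-21)²*11 = -4 + 441*11 = -4 + 4851 = 4847)
D² = 4847² = 23493409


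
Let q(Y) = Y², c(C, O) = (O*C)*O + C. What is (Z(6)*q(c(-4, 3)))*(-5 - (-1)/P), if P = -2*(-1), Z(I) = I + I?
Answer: -86400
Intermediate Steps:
Z(I) = 2*I
P = 2
c(C, O) = C + C*O² (c(C, O) = (C*O)*O + C = C*O² + C = C + C*O²)
(Z(6)*q(c(-4, 3)))*(-5 - (-1)/P) = ((2*6)*(-4*(1 + 3²))²)*(-5 - (-1)/2) = (12*(-4*(1 + 9))²)*(-5 - (-1)/2) = (12*(-4*10)²)*(-5 - 1*(-½)) = (12*(-40)²)*(-5 + ½) = (12*1600)*(-9/2) = 19200*(-9/2) = -86400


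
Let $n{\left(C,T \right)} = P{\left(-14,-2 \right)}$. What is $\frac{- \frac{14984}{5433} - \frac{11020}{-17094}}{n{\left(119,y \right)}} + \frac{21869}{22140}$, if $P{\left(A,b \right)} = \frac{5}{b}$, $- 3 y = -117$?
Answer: $\frac{209396257703}{114232193460} \approx 1.8331$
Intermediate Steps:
$y = 39$ ($y = \left(- \frac{1}{3}\right) \left(-117\right) = 39$)
$n{\left(C,T \right)} = - \frac{5}{2}$ ($n{\left(C,T \right)} = \frac{5}{-2} = 5 \left(- \frac{1}{2}\right) = - \frac{5}{2}$)
$\frac{- \frac{14984}{5433} - \frac{11020}{-17094}}{n{\left(119,y \right)}} + \frac{21869}{22140} = \frac{- \frac{14984}{5433} - \frac{11020}{-17094}}{- \frac{5}{2}} + \frac{21869}{22140} = \left(\left(-14984\right) \frac{1}{5433} - - \frac{5510}{8547}\right) \left(- \frac{2}{5}\right) + 21869 \cdot \frac{1}{22140} = \left(- \frac{14984}{5433} + \frac{5510}{8547}\right) \left(- \frac{2}{5}\right) + \frac{21869}{22140} = \left(- \frac{10903602}{5159539}\right) \left(- \frac{2}{5}\right) + \frac{21869}{22140} = \frac{21807204}{25797695} + \frac{21869}{22140} = \frac{209396257703}{114232193460}$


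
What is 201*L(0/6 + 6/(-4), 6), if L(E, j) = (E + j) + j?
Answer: 4221/2 ≈ 2110.5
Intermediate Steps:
L(E, j) = E + 2*j
201*L(0/6 + 6/(-4), 6) = 201*((0/6 + 6/(-4)) + 2*6) = 201*((0*(⅙) + 6*(-¼)) + 12) = 201*((0 - 3/2) + 12) = 201*(-3/2 + 12) = 201*(21/2) = 4221/2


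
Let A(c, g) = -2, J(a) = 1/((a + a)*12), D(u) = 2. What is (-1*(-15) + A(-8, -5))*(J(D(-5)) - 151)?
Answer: -94211/48 ≈ -1962.7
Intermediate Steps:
J(a) = 1/(24*a) (J(a) = (1/12)/(2*a) = (1/(2*a))*(1/12) = 1/(24*a))
(-1*(-15) + A(-8, -5))*(J(D(-5)) - 151) = (-1*(-15) - 2)*((1/24)/2 - 151) = (15 - 2)*((1/24)*(1/2) - 151) = 13*(1/48 - 151) = 13*(-7247/48) = -94211/48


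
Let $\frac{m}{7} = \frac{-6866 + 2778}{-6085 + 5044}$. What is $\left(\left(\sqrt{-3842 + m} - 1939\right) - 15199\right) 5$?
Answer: $-85690 + \frac{5 i \sqrt{4133713146}}{1041} \approx -85690.0 + 308.81 i$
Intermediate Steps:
$m = \frac{28616}{1041}$ ($m = 7 \frac{-6866 + 2778}{-6085 + 5044} = 7 \left(- \frac{4088}{-1041}\right) = 7 \left(\left(-4088\right) \left(- \frac{1}{1041}\right)\right) = 7 \cdot \frac{4088}{1041} = \frac{28616}{1041} \approx 27.489$)
$\left(\left(\sqrt{-3842 + m} - 1939\right) - 15199\right) 5 = \left(\left(\sqrt{-3842 + \frac{28616}{1041}} - 1939\right) - 15199\right) 5 = \left(\left(\sqrt{- \frac{3970906}{1041}} - 1939\right) - 15199\right) 5 = \left(\left(\frac{i \sqrt{4133713146}}{1041} - 1939\right) - 15199\right) 5 = \left(\left(-1939 + \frac{i \sqrt{4133713146}}{1041}\right) - 15199\right) 5 = \left(-17138 + \frac{i \sqrt{4133713146}}{1041}\right) 5 = -85690 + \frac{5 i \sqrt{4133713146}}{1041}$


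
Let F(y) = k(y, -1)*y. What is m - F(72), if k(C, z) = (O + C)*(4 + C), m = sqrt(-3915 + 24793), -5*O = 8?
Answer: -1926144/5 + sqrt(20878) ≈ -3.8508e+5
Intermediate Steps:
O = -8/5 (O = -1/5*8 = -8/5 ≈ -1.6000)
m = sqrt(20878) ≈ 144.49
k(C, z) = (4 + C)*(-8/5 + C) (k(C, z) = (-8/5 + C)*(4 + C) = (4 + C)*(-8/5 + C))
F(y) = y*(-32/5 + y**2 + 12*y/5) (F(y) = (-32/5 + y**2 + 12*y/5)*y = y*(-32/5 + y**2 + 12*y/5))
m - F(72) = sqrt(20878) - 72*(-32 + 5*72**2 + 12*72)/5 = sqrt(20878) - 72*(-32 + 5*5184 + 864)/5 = sqrt(20878) - 72*(-32 + 25920 + 864)/5 = sqrt(20878) - 72*26752/5 = sqrt(20878) - 1*1926144/5 = sqrt(20878) - 1926144/5 = -1926144/5 + sqrt(20878)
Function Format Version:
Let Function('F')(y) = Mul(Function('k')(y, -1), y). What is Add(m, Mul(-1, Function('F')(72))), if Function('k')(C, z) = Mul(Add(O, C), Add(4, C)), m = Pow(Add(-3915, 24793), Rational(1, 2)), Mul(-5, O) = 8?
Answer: Add(Rational(-1926144, 5), Pow(20878, Rational(1, 2))) ≈ -3.8508e+5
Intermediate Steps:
O = Rational(-8, 5) (O = Mul(Rational(-1, 5), 8) = Rational(-8, 5) ≈ -1.6000)
m = Pow(20878, Rational(1, 2)) ≈ 144.49
Function('k')(C, z) = Mul(Add(4, C), Add(Rational(-8, 5), C)) (Function('k')(C, z) = Mul(Add(Rational(-8, 5), C), Add(4, C)) = Mul(Add(4, C), Add(Rational(-8, 5), C)))
Function('F')(y) = Mul(y, Add(Rational(-32, 5), Pow(y, 2), Mul(Rational(12, 5), y))) (Function('F')(y) = Mul(Add(Rational(-32, 5), Pow(y, 2), Mul(Rational(12, 5), y)), y) = Mul(y, Add(Rational(-32, 5), Pow(y, 2), Mul(Rational(12, 5), y))))
Add(m, Mul(-1, Function('F')(72))) = Add(Pow(20878, Rational(1, 2)), Mul(-1, Mul(Rational(1, 5), 72, Add(-32, Mul(5, Pow(72, 2)), Mul(12, 72))))) = Add(Pow(20878, Rational(1, 2)), Mul(-1, Mul(Rational(1, 5), 72, Add(-32, Mul(5, 5184), 864)))) = Add(Pow(20878, Rational(1, 2)), Mul(-1, Mul(Rational(1, 5), 72, Add(-32, 25920, 864)))) = Add(Pow(20878, Rational(1, 2)), Mul(-1, Mul(Rational(1, 5), 72, 26752))) = Add(Pow(20878, Rational(1, 2)), Mul(-1, Rational(1926144, 5))) = Add(Pow(20878, Rational(1, 2)), Rational(-1926144, 5)) = Add(Rational(-1926144, 5), Pow(20878, Rational(1, 2)))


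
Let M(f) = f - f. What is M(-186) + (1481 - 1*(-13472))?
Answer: 14953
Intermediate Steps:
M(f) = 0
M(-186) + (1481 - 1*(-13472)) = 0 + (1481 - 1*(-13472)) = 0 + (1481 + 13472) = 0 + 14953 = 14953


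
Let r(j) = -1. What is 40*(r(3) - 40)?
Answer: -1640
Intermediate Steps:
40*(r(3) - 40) = 40*(-1 - 40) = 40*(-41) = -1640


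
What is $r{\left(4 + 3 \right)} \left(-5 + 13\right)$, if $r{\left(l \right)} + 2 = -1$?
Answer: $-24$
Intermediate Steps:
$r{\left(l \right)} = -3$ ($r{\left(l \right)} = -2 - 1 = -3$)
$r{\left(4 + 3 \right)} \left(-5 + 13\right) = - 3 \left(-5 + 13\right) = \left(-3\right) 8 = -24$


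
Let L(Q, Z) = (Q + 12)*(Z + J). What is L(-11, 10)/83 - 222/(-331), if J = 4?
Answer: 23060/27473 ≈ 0.83937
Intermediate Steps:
L(Q, Z) = (4 + Z)*(12 + Q) (L(Q, Z) = (Q + 12)*(Z + 4) = (12 + Q)*(4 + Z) = (4 + Z)*(12 + Q))
L(-11, 10)/83 - 222/(-331) = (48 + 4*(-11) + 12*10 - 11*10)/83 - 222/(-331) = (48 - 44 + 120 - 110)*(1/83) - 222*(-1/331) = 14*(1/83) + 222/331 = 14/83 + 222/331 = 23060/27473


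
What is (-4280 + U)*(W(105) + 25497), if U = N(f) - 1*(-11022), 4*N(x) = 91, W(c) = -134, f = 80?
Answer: 686297417/4 ≈ 1.7157e+8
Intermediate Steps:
N(x) = 91/4 (N(x) = (¼)*91 = 91/4)
U = 44179/4 (U = 91/4 - 1*(-11022) = 91/4 + 11022 = 44179/4 ≈ 11045.)
(-4280 + U)*(W(105) + 25497) = (-4280 + 44179/4)*(-134 + 25497) = (27059/4)*25363 = 686297417/4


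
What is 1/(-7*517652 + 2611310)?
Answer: -1/1012254 ≈ -9.8789e-7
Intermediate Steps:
1/(-7*517652 + 2611310) = 1/(-3623564 + 2611310) = 1/(-1012254) = -1/1012254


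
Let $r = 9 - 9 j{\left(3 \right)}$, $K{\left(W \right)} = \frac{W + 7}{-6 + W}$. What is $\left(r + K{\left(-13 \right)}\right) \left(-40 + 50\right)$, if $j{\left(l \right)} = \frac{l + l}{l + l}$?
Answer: $\frac{60}{19} \approx 3.1579$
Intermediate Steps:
$j{\left(l \right)} = 1$ ($j{\left(l \right)} = \frac{2 l}{2 l} = 2 l \frac{1}{2 l} = 1$)
$K{\left(W \right)} = \frac{7 + W}{-6 + W}$
$r = 0$ ($r = 9 - 9 = 0$)
$\left(r + K{\left(-13 \right)}\right) \left(-40 + 50\right) = \left(0 + \frac{7 - 13}{-6 - 13}\right) \left(-40 + 50\right) = \left(0 + \frac{1}{-19} \left(-6\right)\right) 10 = \left(0 - - \frac{6}{19}\right) 10 = \left(0 + \frac{6}{19}\right) 10 = \frac{6}{19} \cdot 10 = \frac{60}{19}$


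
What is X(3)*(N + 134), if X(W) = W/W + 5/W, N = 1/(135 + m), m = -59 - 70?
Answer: 3220/9 ≈ 357.78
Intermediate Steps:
m = -129
N = ⅙ (N = 1/(135 - 129) = 1/6 = ⅙ ≈ 0.16667)
X(W) = 1 + 5/W
X(3)*(N + 134) = ((5 + 3)/3)*(⅙ + 134) = ((⅓)*8)*(805/6) = (8/3)*(805/6) = 3220/9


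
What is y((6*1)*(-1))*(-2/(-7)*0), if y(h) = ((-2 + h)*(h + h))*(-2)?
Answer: 0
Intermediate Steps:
y(h) = -4*h*(-2 + h) (y(h) = ((-2 + h)*(2*h))*(-2) = (2*h*(-2 + h))*(-2) = -4*h*(-2 + h))
y((6*1)*(-1))*(-2/(-7)*0) = (4*((6*1)*(-1))*(2 - 6*1*(-1)))*(-2/(-7)*0) = (4*(6*(-1))*(2 - 6*(-1)))*(-2*(-⅐)*0) = (4*(-6)*(2 - 1*(-6)))*((2/7)*0) = (4*(-6)*(2 + 6))*0 = (4*(-6)*8)*0 = -192*0 = 0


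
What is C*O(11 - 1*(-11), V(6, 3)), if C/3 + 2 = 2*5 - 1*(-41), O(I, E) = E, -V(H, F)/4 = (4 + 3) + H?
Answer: -7644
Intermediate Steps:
V(H, F) = -28 - 4*H (V(H, F) = -4*((4 + 3) + H) = -4*(7 + H) = -28 - 4*H)
C = 147 (C = -6 + 3*(2*5 - 1*(-41)) = -6 + 3*(10 + 41) = -6 + 3*51 = -6 + 153 = 147)
C*O(11 - 1*(-11), V(6, 3)) = 147*(-28 - 4*6) = 147*(-28 - 24) = 147*(-52) = -7644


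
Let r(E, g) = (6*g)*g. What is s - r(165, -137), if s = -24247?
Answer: -136861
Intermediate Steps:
r(E, g) = 6*g²
s - r(165, -137) = -24247 - 6*(-137)² = -24247 - 6*18769 = -24247 - 1*112614 = -24247 - 112614 = -136861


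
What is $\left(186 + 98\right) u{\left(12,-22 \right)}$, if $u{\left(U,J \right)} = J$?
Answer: $-6248$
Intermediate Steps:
$\left(186 + 98\right) u{\left(12,-22 \right)} = \left(186 + 98\right) \left(-22\right) = 284 \left(-22\right) = -6248$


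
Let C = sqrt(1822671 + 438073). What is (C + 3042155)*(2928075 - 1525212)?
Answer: 4267726689765 + 2805726*sqrt(565186) ≈ 4.2698e+12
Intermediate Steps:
C = 2*sqrt(565186) (C = sqrt(2260744) = 2*sqrt(565186) ≈ 1503.6)
(C + 3042155)*(2928075 - 1525212) = (2*sqrt(565186) + 3042155)*(2928075 - 1525212) = (3042155 + 2*sqrt(565186))*1402863 = 4267726689765 + 2805726*sqrt(565186)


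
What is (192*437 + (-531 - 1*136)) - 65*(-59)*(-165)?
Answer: -549538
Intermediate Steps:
(192*437 + (-531 - 1*136)) - 65*(-59)*(-165) = (83904 + (-531 - 136)) + 3835*(-165) = (83904 - 667) - 632775 = 83237 - 632775 = -549538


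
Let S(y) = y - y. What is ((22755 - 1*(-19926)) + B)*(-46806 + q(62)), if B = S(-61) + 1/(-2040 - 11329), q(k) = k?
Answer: -26672233350272/13369 ≈ -1.9951e+9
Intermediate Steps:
S(y) = 0
B = -1/13369 (B = 0 + 1/(-2040 - 11329) = 0 + 1/(-13369) = 0 - 1/13369 = -1/13369 ≈ -7.4800e-5)
((22755 - 1*(-19926)) + B)*(-46806 + q(62)) = ((22755 - 1*(-19926)) - 1/13369)*(-46806 + 62) = ((22755 + 19926) - 1/13369)*(-46744) = (42681 - 1/13369)*(-46744) = (570602288/13369)*(-46744) = -26672233350272/13369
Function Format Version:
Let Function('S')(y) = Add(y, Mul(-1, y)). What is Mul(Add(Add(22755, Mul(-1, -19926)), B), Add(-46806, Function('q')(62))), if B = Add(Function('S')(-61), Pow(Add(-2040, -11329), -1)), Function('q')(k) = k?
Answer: Rational(-26672233350272, 13369) ≈ -1.9951e+9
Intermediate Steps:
Function('S')(y) = 0
B = Rational(-1, 13369) (B = Add(0, Pow(Add(-2040, -11329), -1)) = Add(0, Pow(-13369, -1)) = Add(0, Rational(-1, 13369)) = Rational(-1, 13369) ≈ -7.4800e-5)
Mul(Add(Add(22755, Mul(-1, -19926)), B), Add(-46806, Function('q')(62))) = Mul(Add(Add(22755, Mul(-1, -19926)), Rational(-1, 13369)), Add(-46806, 62)) = Mul(Add(Add(22755, 19926), Rational(-1, 13369)), -46744) = Mul(Add(42681, Rational(-1, 13369)), -46744) = Mul(Rational(570602288, 13369), -46744) = Rational(-26672233350272, 13369)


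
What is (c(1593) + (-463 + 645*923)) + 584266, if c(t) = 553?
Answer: 1179691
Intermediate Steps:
(c(1593) + (-463 + 645*923)) + 584266 = (553 + (-463 + 645*923)) + 584266 = (553 + (-463 + 595335)) + 584266 = (553 + 594872) + 584266 = 595425 + 584266 = 1179691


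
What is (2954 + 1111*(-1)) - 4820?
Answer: -2977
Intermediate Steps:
(2954 + 1111*(-1)) - 4820 = (2954 - 1111) - 4820 = 1843 - 4820 = -2977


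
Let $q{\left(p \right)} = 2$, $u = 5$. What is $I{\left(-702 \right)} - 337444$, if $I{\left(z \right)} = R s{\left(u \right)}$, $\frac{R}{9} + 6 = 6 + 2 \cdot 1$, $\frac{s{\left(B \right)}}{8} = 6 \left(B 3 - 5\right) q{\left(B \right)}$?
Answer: $-320164$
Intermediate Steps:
$s{\left(B \right)} = -480 + 288 B$ ($s{\left(B \right)} = 8 \cdot 6 \left(B 3 - 5\right) 2 = 8 \cdot 6 \left(3 B - 5\right) 2 = 8 \cdot 6 \left(-5 + 3 B\right) 2 = 8 \left(-30 + 18 B\right) 2 = 8 \left(-60 + 36 B\right) = -480 + 288 B$)
$R = 18$ ($R = -54 + 9 \left(6 + 2 \cdot 1\right) = -54 + 9 \left(6 + 2\right) = -54 + 9 \cdot 8 = -54 + 72 = 18$)
$I{\left(z \right)} = 17280$ ($I{\left(z \right)} = 18 \left(-480 + 288 \cdot 5\right) = 18 \left(-480 + 1440\right) = 18 \cdot 960 = 17280$)
$I{\left(-702 \right)} - 337444 = 17280 - 337444 = -320164$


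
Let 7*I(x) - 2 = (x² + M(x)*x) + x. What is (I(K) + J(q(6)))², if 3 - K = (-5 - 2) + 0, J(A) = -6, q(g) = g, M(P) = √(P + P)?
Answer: 6900/49 + 400*√5/7 ≈ 268.59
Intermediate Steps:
M(P) = √2*√P (M(P) = √(2*P) = √2*√P)
K = 10 (K = 3 - ((-5 - 2) + 0) = 3 - (-7 + 0) = 3 - 1*(-7) = 3 + 7 = 10)
I(x) = 2/7 + x/7 + x²/7 + √2*x^(3/2)/7 (I(x) = 2/7 + ((x² + (√2*√x)*x) + x)/7 = 2/7 + ((x² + √2*x^(3/2)) + x)/7 = 2/7 + (x + x² + √2*x^(3/2))/7 = 2/7 + (x/7 + x²/7 + √2*x^(3/2)/7) = 2/7 + x/7 + x²/7 + √2*x^(3/2)/7)
(I(K) + J(q(6)))² = ((2/7 + (⅐)*10 + (⅐)*10² + √2*10^(3/2)/7) - 6)² = ((2/7 + 10/7 + (⅐)*100 + √2*(10*√10)/7) - 6)² = ((2/7 + 10/7 + 100/7 + 20*√5/7) - 6)² = ((16 + 20*√5/7) - 6)² = (10 + 20*√5/7)²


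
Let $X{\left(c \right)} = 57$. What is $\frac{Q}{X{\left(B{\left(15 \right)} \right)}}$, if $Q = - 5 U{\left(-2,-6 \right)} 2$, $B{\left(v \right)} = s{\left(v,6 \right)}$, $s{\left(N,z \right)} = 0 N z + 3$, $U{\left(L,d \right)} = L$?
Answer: $\frac{20}{57} \approx 0.35088$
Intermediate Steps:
$s{\left(N,z \right)} = 3$ ($s{\left(N,z \right)} = 0 z + 3 = 0 + 3 = 3$)
$B{\left(v \right)} = 3$
$Q = 20$ ($Q = \left(-5\right) \left(-2\right) 2 = 10 \cdot 2 = 20$)
$\frac{Q}{X{\left(B{\left(15 \right)} \right)}} = \frac{20}{57}$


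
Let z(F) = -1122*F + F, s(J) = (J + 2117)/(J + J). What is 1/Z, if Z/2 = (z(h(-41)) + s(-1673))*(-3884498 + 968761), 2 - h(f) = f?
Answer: 1673/470272462051634 ≈ 3.5575e-12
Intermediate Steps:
h(f) = 2 - f
s(J) = (2117 + J)/(2*J) (s(J) = (2117 + J)/((2*J)) = (2117 + J)*(1/(2*J)) = (2117 + J)/(2*J))
z(F) = -1121*F
Z = 470272462051634/1673 (Z = 2*((-1121*(2 - 1*(-41)) + (1/2)*(2117 - 1673)/(-1673))*(-3884498 + 968761)) = 2*((-1121*(2 + 41) + (1/2)*(-1/1673)*444)*(-2915737)) = 2*((-1121*43 - 222/1673)*(-2915737)) = 2*((-48203 - 222/1673)*(-2915737)) = 2*(-80643841/1673*(-2915737)) = 2*(235136231025817/1673) = 470272462051634/1673 ≈ 2.8110e+11)
1/Z = 1/(470272462051634/1673) = 1673/470272462051634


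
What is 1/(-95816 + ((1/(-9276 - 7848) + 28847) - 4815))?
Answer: -17124/1229229217 ≈ -1.3931e-5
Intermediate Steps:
1/(-95816 + ((1/(-9276 - 7848) + 28847) - 4815)) = 1/(-95816 + ((1/(-17124) + 28847) - 4815)) = 1/(-95816 + ((-1/17124 + 28847) - 4815)) = 1/(-95816 + (493976027/17124 - 4815)) = 1/(-95816 + 411523967/17124) = 1/(-1229229217/17124) = -17124/1229229217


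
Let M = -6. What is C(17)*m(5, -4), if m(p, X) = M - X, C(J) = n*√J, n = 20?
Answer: -40*√17 ≈ -164.92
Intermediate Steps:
C(J) = 20*√J
m(p, X) = -6 - X
C(17)*m(5, -4) = (20*√17)*(-6 - 1*(-4)) = (20*√17)*(-6 + 4) = (20*√17)*(-2) = -40*√17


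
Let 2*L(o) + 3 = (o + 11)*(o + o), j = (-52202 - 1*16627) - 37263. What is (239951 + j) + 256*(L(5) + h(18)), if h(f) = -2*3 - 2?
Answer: 151907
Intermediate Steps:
j = -106092 (j = (-52202 - 16627) - 37263 = -68829 - 37263 = -106092)
L(o) = -3/2 + o*(11 + o) (L(o) = -3/2 + ((o + 11)*(o + o))/2 = -3/2 + ((11 + o)*(2*o))/2 = -3/2 + (2*o*(11 + o))/2 = -3/2 + o*(11 + o))
h(f) = -8 (h(f) = -6 - 2 = -8)
(239951 + j) + 256*(L(5) + h(18)) = (239951 - 106092) + 256*((-3/2 + 5² + 11*5) - 8) = 133859 + 256*((-3/2 + 25 + 55) - 8) = 133859 + 256*(157/2 - 8) = 133859 + 256*(141/2) = 133859 + 18048 = 151907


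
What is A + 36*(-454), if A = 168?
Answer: -16176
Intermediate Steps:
A + 36*(-454) = 168 + 36*(-454) = 168 - 16344 = -16176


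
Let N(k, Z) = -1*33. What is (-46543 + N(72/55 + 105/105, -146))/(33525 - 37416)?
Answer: 46576/3891 ≈ 11.970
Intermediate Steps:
N(k, Z) = -33
(-46543 + N(72/55 + 105/105, -146))/(33525 - 37416) = (-46543 - 33)/(33525 - 37416) = -46576/(-3891) = -46576*(-1/3891) = 46576/3891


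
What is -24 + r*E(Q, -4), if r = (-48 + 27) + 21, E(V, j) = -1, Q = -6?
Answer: -24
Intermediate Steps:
r = 0 (r = -21 + 21 = 0)
-24 + r*E(Q, -4) = -24 + 0*(-1) = -24 + 0 = -24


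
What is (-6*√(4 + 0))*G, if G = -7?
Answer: 84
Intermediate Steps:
(-6*√(4 + 0))*G = -6*√(4 + 0)*(-7) = -6*√4*(-7) = -6*2*(-7) = -12*(-7) = 84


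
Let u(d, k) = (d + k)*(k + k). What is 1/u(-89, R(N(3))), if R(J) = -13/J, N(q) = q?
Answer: 9/7280 ≈ 0.0012363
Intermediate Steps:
u(d, k) = 2*k*(d + k) (u(d, k) = (d + k)*(2*k) = 2*k*(d + k))
1/u(-89, R(N(3))) = 1/(2*(-13/3)*(-89 - 13/3)) = 1/(2*(-13/3)*(-280/3)) = 1/(7280/9) = 9/7280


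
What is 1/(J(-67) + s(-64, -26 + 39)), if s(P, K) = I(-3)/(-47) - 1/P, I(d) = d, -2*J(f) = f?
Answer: 3008/101007 ≈ 0.029780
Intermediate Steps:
J(f) = -f/2
s(P, K) = 3/47 - 1/P (s(P, K) = -3/(-47) - 1/P = -3*(-1/47) - 1/P = 3/47 - 1/P)
1/(J(-67) + s(-64, -26 + 39)) = 1/(-1/2*(-67) + (3/47 - 1/(-64))) = 1/(67/2 + (3/47 - 1*(-1/64))) = 1/(67/2 + (3/47 + 1/64)) = 1/(67/2 + 239/3008) = 1/(101007/3008) = 3008/101007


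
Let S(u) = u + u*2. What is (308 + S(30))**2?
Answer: 158404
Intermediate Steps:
S(u) = 3*u (S(u) = u + 2*u = 3*u)
(308 + S(30))**2 = (308 + 3*30)**2 = (308 + 90)**2 = 398**2 = 158404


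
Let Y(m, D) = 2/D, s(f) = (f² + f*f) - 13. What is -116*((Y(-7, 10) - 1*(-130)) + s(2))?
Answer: -72616/5 ≈ -14523.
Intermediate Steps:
s(f) = -13 + 2*f² (s(f) = (f² + f²) - 13 = 2*f² - 13 = -13 + 2*f²)
-116*((Y(-7, 10) - 1*(-130)) + s(2)) = -116*((2/10 - 1*(-130)) + (-13 + 2*2²)) = -116*((2*(⅒) + 130) + (-13 + 2*4)) = -116*((⅕ + 130) + (-13 + 8)) = -116*(651/5 - 5) = -116*626/5 = -72616/5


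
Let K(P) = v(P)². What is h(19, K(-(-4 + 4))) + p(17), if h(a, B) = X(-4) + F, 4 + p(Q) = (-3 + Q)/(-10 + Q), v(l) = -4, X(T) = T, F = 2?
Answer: -4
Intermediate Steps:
K(P) = 16 (K(P) = (-4)² = 16)
p(Q) = -4 + (-3 + Q)/(-10 + Q)
h(a, B) = -2 (h(a, B) = -4 + 2 = -2)
h(19, K(-(-4 + 4))) + p(17) = -2 + (37 - 3*17)/(-10 + 17) = -2 + (37 - 51)/7 = -2 + (⅐)*(-14) = -2 - 2 = -4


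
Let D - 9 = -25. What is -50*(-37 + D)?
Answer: 2650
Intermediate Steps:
D = -16 (D = 9 - 25 = -16)
-50*(-37 + D) = -50*(-37 - 16) = -50*(-53) = 2650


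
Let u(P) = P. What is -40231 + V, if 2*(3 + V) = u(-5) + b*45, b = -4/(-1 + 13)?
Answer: -40244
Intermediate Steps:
b = -⅓ (b = -4/12 = -4*1/12 = -⅓ ≈ -0.33333)
V = -13 (V = -3 + (-5 - ⅓*45)/2 = -3 + (-5 - 15)/2 = -3 + (½)*(-20) = -3 - 10 = -13)
-40231 + V = -40231 - 13 = -40244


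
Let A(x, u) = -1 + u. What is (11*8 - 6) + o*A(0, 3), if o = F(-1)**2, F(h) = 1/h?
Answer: 84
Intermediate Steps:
o = 1 (o = (1/(-1))**2 = (-1)**2 = 1)
(11*8 - 6) + o*A(0, 3) = (11*8 - 6) + 1*(-1 + 3) = (88 - 6) + 1*2 = 82 + 2 = 84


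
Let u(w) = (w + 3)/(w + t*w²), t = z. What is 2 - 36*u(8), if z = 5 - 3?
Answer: -31/34 ≈ -0.91177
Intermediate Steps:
z = 2
t = 2
u(w) = (3 + w)/(w + 2*w²) (u(w) = (w + 3)/(w + 2*w²) = (3 + w)/(w + 2*w²))
2 - 36*u(8) = 2 - 36*(3 + 8)/(8*(1 + 2*8)) = 2 - 9*11/(2*(1 + 16)) = 2 - 9*11/(2*17) = 2 - 36*11/136 = 2 - 99/34 = -31/34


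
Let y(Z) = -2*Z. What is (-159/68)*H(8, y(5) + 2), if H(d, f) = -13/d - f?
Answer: -477/32 ≈ -14.906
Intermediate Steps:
H(d, f) = -f - 13/d
(-159/68)*H(8, y(5) + 2) = (-159/68)*(-(-2*5 + 2) - 13/8) = (-159*1/68)*(-(-10 + 2) - 13*1/8) = -159*(-1*(-8) - 13/8)/68 = -159*(8 - 13/8)/68 = -159/68*51/8 = -477/32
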